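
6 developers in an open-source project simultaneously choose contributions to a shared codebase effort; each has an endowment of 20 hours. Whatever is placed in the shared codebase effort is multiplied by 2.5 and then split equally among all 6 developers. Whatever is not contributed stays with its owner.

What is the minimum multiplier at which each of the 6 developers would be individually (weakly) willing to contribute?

A contributed unit returns (multiplier)/6 to its contributor.
This reaches 1 exactly when the multiplier is 6.

6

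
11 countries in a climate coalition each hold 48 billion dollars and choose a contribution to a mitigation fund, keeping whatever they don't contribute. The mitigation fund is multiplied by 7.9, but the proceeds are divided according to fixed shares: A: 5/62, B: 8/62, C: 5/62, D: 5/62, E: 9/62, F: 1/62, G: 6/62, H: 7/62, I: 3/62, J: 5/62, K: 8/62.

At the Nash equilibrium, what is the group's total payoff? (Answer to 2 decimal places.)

Player j's private return per contributed unit is 7.9 × (j's share). Contributing is weakly dominant for j when that share is at least 1/7.9 = 0.1266, and contributing 0 is dominant otherwise.
B, E and K are above the threshold, contributing 48 each; the remaining 8 contribute 0. Total contributed: 144.
The mitigation fund pays out 7.9 × 144 = 1137.60 in total (split across the unequal shares, but the aggregate is all that matters for the group sum).
The 8 free-riders keep 48 each, adding 384. Group total = 384 + 1137.60 = 1521.60.

1521.60 billion dollars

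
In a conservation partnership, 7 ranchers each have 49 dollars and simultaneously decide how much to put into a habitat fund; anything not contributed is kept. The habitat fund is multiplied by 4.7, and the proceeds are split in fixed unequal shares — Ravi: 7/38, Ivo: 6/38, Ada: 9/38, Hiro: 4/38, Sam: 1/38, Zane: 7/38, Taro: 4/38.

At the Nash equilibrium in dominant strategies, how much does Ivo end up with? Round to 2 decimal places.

Player j's private return per contributed unit is 4.7 × (j's share). Contributing is weakly dominant for j when that share is at least 1/4.7 = 0.2128, and contributing 0 is dominant otherwise.
The only share above 0.2128 is Ada's 9/38, contributing 49; the remaining 6 contribute 0. Total contributed: 49.
Ivo keeps 49 and receives 4.7 × 49 × 6/38 = 36.36 from the habitat fund, for a payoff of 85.36.

85.36 dollars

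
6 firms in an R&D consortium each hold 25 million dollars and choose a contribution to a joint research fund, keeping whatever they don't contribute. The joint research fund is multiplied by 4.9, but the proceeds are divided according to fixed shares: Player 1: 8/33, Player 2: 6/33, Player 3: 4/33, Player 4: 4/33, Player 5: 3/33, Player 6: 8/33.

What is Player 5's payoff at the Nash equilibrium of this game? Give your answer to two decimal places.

47.27 million dollars

Each unit j contributes comes back to j as 4.9 × (j's share), so j prefers to contribute only if that share exceeds 1/4.9 = 0.2041; otherwise keeping the unit dominates.
The shares above 0.2041 belong to Player 1 and Player 6, contributing 25 each; the remaining 4 contribute 0. Total contributed: 50.
Player 5 keeps 25 and receives 4.9 × 50 × 3/33 = 22.27 from the joint research fund, for a payoff of 47.27.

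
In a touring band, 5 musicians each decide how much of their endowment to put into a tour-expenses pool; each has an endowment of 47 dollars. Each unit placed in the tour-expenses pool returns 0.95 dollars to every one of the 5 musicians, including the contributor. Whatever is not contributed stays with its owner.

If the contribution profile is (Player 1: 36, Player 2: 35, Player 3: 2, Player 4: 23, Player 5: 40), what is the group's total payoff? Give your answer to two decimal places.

745.00 dollars

Total contributed: 36 + 35 + 2 + 23 + 40 = 136; total kept: 5 × 47 − 136 = 99.
The tour-expenses pool pays out 0.95 × 5 × 136 = 646.00 in aggregate.
Group total = 99 + 646.00 = 745.00.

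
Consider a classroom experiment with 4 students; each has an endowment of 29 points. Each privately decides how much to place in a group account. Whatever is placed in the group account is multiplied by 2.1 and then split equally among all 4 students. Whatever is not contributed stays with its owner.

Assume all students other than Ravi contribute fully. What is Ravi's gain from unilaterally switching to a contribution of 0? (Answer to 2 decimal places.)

13.78 points

Switching from a contribution of 29 to 0 lets Ravi keep an extra 29 points, but lowers the group account by 29, which costs Ravi their own share of that drop: 2.1/4 × 29 = 15.22.
Net gain = 29 − 15.22 = 13.78. The private return per contributed unit (0.5250) is below 1, so free-riding is indeed the best response regardless of what the others do.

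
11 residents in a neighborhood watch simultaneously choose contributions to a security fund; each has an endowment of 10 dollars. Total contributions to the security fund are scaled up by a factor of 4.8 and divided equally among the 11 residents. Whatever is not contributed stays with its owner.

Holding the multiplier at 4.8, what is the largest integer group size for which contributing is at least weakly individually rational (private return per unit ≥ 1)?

4

Private return per unit is 4.8/(group size), which is ≥ 1 whenever the group size is ≤ 4.8.
The largest such integer is 4.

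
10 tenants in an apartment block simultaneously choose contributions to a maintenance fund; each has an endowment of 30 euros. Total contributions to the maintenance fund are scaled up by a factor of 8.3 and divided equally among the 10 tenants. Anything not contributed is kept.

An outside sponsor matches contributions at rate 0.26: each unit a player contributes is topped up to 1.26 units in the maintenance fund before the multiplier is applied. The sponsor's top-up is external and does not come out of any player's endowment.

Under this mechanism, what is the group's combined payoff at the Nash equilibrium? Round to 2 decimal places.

With the mechanism, a contributed unit returns 8.3 × 1.26 / 10 = 1.0458 per unit of net cost to the contributor — now above 1 — so contributing fully is weakly dominant for every player.
At the Nash equilibrium everyone contributes 30. Group total payoff = 8.3 × 1.26 × 300 = 3137.40.

3137.40 euros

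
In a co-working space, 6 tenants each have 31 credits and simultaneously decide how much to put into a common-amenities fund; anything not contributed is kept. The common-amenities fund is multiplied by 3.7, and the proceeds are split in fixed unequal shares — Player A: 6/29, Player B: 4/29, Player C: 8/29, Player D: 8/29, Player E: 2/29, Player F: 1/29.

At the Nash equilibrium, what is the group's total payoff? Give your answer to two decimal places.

A player with share s gets back 3.7·s per unit contributed, so full contribution is dominant for anyone with s > 1/3.7 = 0.2703 and zero contribution is dominant for anyone below.
Player C and Player D are above the threshold, contributing 31 each; the remaining 4 contribute 0. Total contributed: 62.
The common-amenities fund pays out 3.7 × 62 = 229.40 in total (split across the unequal shares, but the aggregate is all that matters for the group sum).
The 4 free-riders keep 31 each, adding 124. Group total = 124 + 229.40 = 353.40.

353.40 credits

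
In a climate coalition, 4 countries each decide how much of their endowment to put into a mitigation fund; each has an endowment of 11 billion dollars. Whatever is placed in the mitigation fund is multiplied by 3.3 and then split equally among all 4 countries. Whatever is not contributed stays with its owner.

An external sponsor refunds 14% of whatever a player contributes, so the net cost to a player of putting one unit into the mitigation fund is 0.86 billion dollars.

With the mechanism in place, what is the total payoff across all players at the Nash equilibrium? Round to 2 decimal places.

With the mechanism, a contributed unit returns (3.3/4) / 0.86 = 0.9593 per unit of net cost — still below 1 — so contributing 0 remains dominant for every player.
At the Nash equilibrium no one contributes; group total payoff = 4 × 11 = 44.

44.00 billion dollars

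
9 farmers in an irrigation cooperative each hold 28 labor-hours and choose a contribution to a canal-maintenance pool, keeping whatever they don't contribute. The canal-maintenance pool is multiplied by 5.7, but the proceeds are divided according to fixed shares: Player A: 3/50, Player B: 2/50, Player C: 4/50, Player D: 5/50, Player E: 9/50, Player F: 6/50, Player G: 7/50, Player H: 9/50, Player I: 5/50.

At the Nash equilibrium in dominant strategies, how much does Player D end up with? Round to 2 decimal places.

For player j, contributing a unit is worthwhile iff 5.7 × (j's share) ≥ 1, i.e. iff j's share is at least 0.1754.
The shares above 0.1754 belong to Player E and Player H, contributing 28 each; the remaining 7 contribute 0. Total contributed: 56.
Player D keeps 28 and receives 5.7 × 56 × 5/50 = 31.92 from the canal-maintenance pool, for a payoff of 59.92.

59.92 labor-hours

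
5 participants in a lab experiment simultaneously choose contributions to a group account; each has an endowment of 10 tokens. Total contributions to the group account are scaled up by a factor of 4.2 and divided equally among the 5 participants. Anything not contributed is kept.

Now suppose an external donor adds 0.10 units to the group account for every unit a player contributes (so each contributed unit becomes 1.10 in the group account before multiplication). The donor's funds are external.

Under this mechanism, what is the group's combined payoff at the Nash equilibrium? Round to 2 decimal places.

50.00 tokens

With the mechanism, a contributed unit returns 4.2 × 1.10 / 5 = 0.9240 per unit of net cost — still below 1 — so contributing 0 remains dominant for every player.
At the Nash equilibrium no one contributes; group total payoff = 5 × 10 = 50.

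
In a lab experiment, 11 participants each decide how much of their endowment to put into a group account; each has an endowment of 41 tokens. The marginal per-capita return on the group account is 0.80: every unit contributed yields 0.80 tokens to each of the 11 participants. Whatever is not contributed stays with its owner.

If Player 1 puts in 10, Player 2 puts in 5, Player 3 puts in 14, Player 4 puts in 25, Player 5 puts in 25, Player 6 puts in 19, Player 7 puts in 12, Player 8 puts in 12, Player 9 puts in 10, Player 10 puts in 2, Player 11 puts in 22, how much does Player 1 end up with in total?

Total contributed: 10 + 5 + 14 + 25 + 25 + 19 + 12 + 12 + 10 + 2 + 22 = 156.
Each receives 0.80 × 156 = 124.80 from the group account.
Player 1 keeps 41 − 10 = 31, so Player 1's payoff is 31 + 124.80 = 155.80.

155.80 tokens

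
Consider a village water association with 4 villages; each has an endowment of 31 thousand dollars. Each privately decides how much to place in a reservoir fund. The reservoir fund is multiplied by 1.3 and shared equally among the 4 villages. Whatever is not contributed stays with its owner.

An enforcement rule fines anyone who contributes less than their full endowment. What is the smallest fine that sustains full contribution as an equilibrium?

20.93 thousand dollars

Given the others contribute fully, the best deviation is to contribute 0 (any partial contribution still incurs the fine and gives up units whose private return 0.3250 is below 1).
Deviating from 31 to 0 saves 31 thousand dollars but forfeits the deviator's share of the drop in the reservoir fund: 1.3/4 × 31 = 10.07.
So the deviation gain is 31 − 10.07 = 20.93, and the fine must be at least 20.93 thousand dollars to wipe it out.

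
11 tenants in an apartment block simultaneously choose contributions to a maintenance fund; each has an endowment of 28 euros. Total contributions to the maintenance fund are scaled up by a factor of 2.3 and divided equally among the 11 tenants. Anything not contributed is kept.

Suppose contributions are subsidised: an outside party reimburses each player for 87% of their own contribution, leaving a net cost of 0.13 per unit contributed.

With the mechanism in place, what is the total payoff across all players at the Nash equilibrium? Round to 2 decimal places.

976.36 euros

The effective private return per unit is now (2.3/11) / 0.13 = 1.6084 > 1, so every player's dominant strategy flips to full contribution.
So the Nash equilibrium is full contribution by all 11; the group earns 11 × (28 × 0.87 + 2.3 × 28) = 976.36.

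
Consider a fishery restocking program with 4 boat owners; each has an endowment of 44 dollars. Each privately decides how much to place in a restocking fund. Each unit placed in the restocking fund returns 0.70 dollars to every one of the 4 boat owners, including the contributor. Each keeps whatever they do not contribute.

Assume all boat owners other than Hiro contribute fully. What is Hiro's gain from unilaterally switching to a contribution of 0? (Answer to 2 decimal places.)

13.20 dollars

Switching from a contribution of 44 to 0 lets Hiro keep an extra 44 dollars, but lowers the restocking fund by 44, which costs Hiro their own share of that drop: 0.70 × 44 = 30.80.
Net gain = 44 − 30.80 = 13.20. The private return per contributed unit (0.70) is below 1, so free-riding is indeed the best response regardless of what the others do.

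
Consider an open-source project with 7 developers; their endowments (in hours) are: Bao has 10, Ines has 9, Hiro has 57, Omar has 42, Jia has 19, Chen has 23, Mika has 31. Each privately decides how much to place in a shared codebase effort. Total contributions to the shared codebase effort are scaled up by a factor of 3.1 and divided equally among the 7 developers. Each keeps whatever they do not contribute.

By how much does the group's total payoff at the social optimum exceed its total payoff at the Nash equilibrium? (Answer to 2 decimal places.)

401.10 hours

The private return per contributed unit is 3.1/7 = 0.4429 < 1 for every player regardless of endowment, so the Nash equilibrium is zero contribution and the group total is Σ E_j = 10 + 9 + 57 + 42 + 19 + 23 + 31 = 191.
Each contributed unit returns 3.100 to the group, so the social optimum is full contribution by everyone: group total = 3.100 × 191 = 592.10.
Efficiency loss = (3.100 − 1) × 191 = 401.10.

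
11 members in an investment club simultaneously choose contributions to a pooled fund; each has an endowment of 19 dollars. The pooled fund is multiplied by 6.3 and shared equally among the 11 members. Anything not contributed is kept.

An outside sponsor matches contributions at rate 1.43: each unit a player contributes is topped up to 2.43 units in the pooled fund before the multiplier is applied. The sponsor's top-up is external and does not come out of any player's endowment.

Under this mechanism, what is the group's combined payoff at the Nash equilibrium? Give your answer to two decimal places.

With the mechanism, a contributed unit returns 6.3 × 2.43 / 11 = 1.3917 per unit of net cost to the contributor — now above 1 — so contributing fully is weakly dominant for every player.
So the Nash equilibrium is full contribution by all 11; the group earns 6.3 × 2.43 × 209 = 3199.58.

3199.58 dollars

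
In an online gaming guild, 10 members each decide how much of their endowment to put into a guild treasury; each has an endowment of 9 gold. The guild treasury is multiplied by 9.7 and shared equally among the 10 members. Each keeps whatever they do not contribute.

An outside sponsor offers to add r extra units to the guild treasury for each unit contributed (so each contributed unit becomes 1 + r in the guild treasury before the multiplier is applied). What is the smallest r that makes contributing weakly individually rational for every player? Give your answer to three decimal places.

With matching at rate r, one contributed unit becomes (1 + r) in the guild treasury and returns 9.7 × (1 + r) / 10 to the contributor.
Setting this equal to 1: 1 + r = 10/9.7 = 1.0309.
So the minimum matching rate is r = 1.0309 − 1 = 0.031.

0.031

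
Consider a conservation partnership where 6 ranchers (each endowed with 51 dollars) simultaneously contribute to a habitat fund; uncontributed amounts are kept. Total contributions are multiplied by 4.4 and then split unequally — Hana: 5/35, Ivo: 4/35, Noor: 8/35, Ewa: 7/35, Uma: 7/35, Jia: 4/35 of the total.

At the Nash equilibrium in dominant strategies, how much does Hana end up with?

83.06 dollars

A player with share s gets back 4.4·s per unit contributed, so full contribution is dominant for anyone with s > 1/4.4 = 0.2273 and zero contribution is dominant for anyone below.
Noor alone (share 8/35) is above the threshold, contributing 51; the remaining 5 contribute 0. Total contributed: 51.
Hana keeps 51 and receives 4.4 × 51 × 5/35 = 32.06 from the habitat fund, for a payoff of 83.06.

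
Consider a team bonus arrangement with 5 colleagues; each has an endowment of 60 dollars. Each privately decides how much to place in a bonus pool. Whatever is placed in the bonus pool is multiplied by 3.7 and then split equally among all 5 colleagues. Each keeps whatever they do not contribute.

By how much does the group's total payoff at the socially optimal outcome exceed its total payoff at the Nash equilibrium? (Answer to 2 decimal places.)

810.00 dollars

Each contributed unit returns 3.7/5 = 0.7400 to its contributor — below 1 — so contributing 0 is dominant for every player. At the Nash equilibrium everyone keeps their 60, and the group total is 5 × 60 = 300.
Each contributed unit returns 3.700 to the group as a whole (0.7400 to each of 5 players), which exceeds 1, so the social optimum is full contribution: group total = 3.700 × 300 = 1110.00.
Efficiency loss = 1110.00 − 300 = 810.00.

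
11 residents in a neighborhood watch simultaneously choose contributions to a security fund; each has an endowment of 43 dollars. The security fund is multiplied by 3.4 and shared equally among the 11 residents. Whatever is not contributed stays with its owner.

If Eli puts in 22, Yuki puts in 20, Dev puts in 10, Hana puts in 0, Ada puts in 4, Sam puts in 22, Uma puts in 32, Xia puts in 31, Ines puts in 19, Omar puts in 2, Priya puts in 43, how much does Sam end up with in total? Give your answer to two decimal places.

84.36 dollars

Total contributed: 22 + 20 + 10 + 0 + 4 + 22 + 32 + 31 + 19 + 2 + 43 = 205.
Each receives 3.4 × 205 / 11 = 63.36 from the security fund.
Sam keeps 43 − 22 = 21, so Sam's payoff is 21 + 63.36 = 84.36.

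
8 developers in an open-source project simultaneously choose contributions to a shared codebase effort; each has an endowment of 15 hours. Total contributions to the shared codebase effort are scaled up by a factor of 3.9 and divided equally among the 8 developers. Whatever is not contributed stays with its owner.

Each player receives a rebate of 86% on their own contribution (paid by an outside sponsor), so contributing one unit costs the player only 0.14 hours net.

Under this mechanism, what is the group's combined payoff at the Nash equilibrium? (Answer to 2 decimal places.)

571.20 hours

With the mechanism, a contributed unit returns (3.9/8) / 0.14 = 3.4821 per unit of net cost to the contributor — now above 1 — so contributing fully is weakly dominant for every player.
At the Nash equilibrium everyone contributes 15. Group total payoff = 8 × (15 × 0.86 + 3.9 × 15) = 571.20.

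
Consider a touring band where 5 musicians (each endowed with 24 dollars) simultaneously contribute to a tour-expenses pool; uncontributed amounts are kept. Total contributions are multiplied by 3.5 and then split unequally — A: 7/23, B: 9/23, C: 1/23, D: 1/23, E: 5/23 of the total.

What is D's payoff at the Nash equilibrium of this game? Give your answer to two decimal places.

A player with share s gets back 3.5·s per unit contributed, so full contribution is dominant for anyone with s > 1/3.5 = 0.2857 and zero contribution is dominant for anyone below.
A and B are above the threshold, contributing 24 each; the remaining 3 contribute 0. Total contributed: 48.
D keeps 24 and receives 3.5 × 48 × 1/23 = 7.30 from the tour-expenses pool, for a payoff of 31.30.

31.30 dollars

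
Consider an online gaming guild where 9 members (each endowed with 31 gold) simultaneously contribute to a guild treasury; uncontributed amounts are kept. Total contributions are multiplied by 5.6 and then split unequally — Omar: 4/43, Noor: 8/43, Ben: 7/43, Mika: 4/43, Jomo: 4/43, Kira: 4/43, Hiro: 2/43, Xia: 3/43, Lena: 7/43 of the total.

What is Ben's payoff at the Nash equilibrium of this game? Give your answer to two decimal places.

A player with share s gets back 5.6·s per unit contributed, so full contribution is dominant for anyone with s > 1/5.6 = 0.1786 and zero contribution is dominant for anyone below.
The only share above 0.1786 is Noor's 8/43, contributing 31; the remaining 8 contribute 0. Total contributed: 31.
Ben keeps 31 and receives 5.6 × 31 × 7/43 = 28.26 from the guild treasury, for a payoff of 59.26.

59.26 gold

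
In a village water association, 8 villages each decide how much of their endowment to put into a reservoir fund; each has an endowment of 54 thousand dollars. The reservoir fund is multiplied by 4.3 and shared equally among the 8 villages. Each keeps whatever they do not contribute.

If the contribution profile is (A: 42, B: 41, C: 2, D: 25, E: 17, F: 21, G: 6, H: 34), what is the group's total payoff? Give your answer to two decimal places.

1052.40 thousand dollars

Total contributed: 42 + 41 + 2 + 25 + 17 + 21 + 6 + 34 = 188; total kept: 8 × 54 − 188 = 244.
The reservoir fund pays out 4.3 × 188 = 808.40 in aggregate.
Group total = 244 + 808.40 = 1052.40.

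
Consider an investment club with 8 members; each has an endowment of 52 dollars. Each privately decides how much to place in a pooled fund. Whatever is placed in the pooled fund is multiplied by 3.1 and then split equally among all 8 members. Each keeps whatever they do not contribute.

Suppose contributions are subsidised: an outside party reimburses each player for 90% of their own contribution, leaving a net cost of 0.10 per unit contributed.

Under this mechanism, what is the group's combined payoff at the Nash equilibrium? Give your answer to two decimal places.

1664.00 dollars

With the mechanism, a contributed unit returns (3.1/8) / 0.10 = 3.8750 per unit of net cost to the contributor — now above 1 — so contributing fully is weakly dominant for every player.
At the Nash equilibrium everyone contributes 52. Group total payoff = 8 × (52 × 0.90 + 3.1 × 52) = 1664.00.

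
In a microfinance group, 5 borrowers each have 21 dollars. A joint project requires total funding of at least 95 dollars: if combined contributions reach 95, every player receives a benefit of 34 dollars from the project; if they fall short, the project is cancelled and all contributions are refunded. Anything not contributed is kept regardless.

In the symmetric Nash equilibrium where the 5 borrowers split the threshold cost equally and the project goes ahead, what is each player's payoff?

Equal share of the threshold: 95/5 = 19.
At this profile no one gains by cutting their contribution: any cut drops the total below 95, the project is cancelled, contributions are refunded, and the deviator ends with 21, which is less than 21 − 19 + 34 = 36. Contributing more than 19 just wastes the excess. So contributing exactly 19 is a best response.
Each player's payoff: 21 − 19 + 34 = 36.

36 dollars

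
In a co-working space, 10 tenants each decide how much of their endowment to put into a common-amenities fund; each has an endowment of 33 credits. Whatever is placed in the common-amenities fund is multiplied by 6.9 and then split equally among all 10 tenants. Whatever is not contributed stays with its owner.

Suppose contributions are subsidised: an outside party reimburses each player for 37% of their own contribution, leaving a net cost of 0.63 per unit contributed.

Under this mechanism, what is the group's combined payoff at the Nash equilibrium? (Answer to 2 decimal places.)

The effective private return per unit is now (6.9/10) / 0.63 = 1.0952 > 1, so every player's dominant strategy flips to full contribution.
At the Nash equilibrium everyone contributes 33. Group total payoff = 10 × (33 × 0.37 + 6.9 × 33) = 2399.10.

2399.10 credits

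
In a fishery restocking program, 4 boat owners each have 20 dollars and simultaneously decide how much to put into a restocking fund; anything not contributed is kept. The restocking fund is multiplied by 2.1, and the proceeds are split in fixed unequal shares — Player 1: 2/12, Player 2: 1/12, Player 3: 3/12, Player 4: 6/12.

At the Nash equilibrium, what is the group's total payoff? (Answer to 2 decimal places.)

102.00 dollars

For player j, contributing a unit is worthwhile iff 2.1 × (j's share) ≥ 1, i.e. iff j's share is at least 0.4762.
The only share above 0.4762 is Player 4's 6/12, contributing 20; the remaining 3 contribute 0. Total contributed: 20.
The restocking fund pays out 2.1 × 20 = 42.00 in total (split across the unequal shares, but the aggregate is all that matters for the group sum).
The 3 free-riders keep 20 each, adding 60. Group total = 60 + 42.00 = 102.00.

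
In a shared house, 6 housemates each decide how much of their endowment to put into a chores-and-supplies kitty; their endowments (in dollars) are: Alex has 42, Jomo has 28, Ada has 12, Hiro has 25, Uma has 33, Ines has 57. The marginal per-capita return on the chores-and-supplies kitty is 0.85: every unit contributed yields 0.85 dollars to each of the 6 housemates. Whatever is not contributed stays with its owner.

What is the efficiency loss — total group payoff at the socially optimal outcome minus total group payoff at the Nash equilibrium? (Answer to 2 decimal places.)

807.70 dollars

The private return per contributed unit is 0.85 < 1 for everyone, so the Nash equilibrium is zero contribution and the group total is Σ E_j = 42 + 28 + 12 + 25 + 33 + 57 = 197.
Each contributed unit returns 5.100 to the group, so the social optimum is full contribution by everyone: group total = 5.100 × 197 = 1004.70.
Efficiency loss = (5.100 − 1) × 197 = 807.70.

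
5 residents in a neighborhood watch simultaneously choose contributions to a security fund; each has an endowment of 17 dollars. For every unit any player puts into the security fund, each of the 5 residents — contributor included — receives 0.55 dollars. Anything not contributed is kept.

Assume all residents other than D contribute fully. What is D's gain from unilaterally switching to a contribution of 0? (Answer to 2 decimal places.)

Switching from a contribution of 17 to 0 lets D keep an extra 17 dollars, but lowers the security fund by 17, which costs D their own share of that drop: 0.55 × 17 = 9.35.
Net gain = 17 − 9.35 = 7.65. The private return per contributed unit (0.55) is below 1, so free-riding is indeed the best response regardless of what the others do.

7.65 dollars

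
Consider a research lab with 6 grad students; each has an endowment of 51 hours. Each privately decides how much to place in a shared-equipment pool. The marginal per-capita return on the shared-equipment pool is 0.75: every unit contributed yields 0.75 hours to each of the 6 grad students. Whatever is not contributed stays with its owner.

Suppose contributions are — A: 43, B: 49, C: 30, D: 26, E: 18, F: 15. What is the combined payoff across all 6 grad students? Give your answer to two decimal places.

Total contributed: 43 + 49 + 30 + 26 + 18 + 15 = 181; total kept: 6 × 51 − 181 = 125.
The shared-equipment pool pays out 0.75 × 6 × 181 = 814.50 in aggregate.
Group total = 125 + 814.50 = 939.50.

939.50 hours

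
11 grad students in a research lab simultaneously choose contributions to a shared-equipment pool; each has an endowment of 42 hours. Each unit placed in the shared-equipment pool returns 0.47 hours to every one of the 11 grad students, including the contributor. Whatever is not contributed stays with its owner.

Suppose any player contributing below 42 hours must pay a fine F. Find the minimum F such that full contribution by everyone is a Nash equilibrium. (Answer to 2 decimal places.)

Given the others contribute fully, the best deviation is to contribute 0 (any partial contribution still incurs the fine and gives up units whose private return 0.47 is below 1).
Deviating from 42 to 0 saves 42 hours but forfeits the deviator's share of the drop in the shared-equipment pool: 0.47 × 42 = 19.74.
So the deviation gain is 42 − 19.74 = 22.26, and the fine must be at least 22.26 hours to wipe it out.

22.26 hours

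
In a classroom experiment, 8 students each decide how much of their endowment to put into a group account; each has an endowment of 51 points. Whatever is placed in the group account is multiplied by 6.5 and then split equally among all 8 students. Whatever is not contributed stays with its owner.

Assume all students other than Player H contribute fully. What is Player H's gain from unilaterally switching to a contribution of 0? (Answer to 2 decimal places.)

9.56 points

Switching from a contribution of 51 to 0 lets Player H keep an extra 51 points, but lowers the group account by 51, which costs Player H their own share of that drop: 6.5/8 × 51 = 41.44.
Net gain = 51 − 41.44 = 9.56. The private return per contributed unit (0.8125) is below 1, so free-riding is indeed the best response regardless of what the others do.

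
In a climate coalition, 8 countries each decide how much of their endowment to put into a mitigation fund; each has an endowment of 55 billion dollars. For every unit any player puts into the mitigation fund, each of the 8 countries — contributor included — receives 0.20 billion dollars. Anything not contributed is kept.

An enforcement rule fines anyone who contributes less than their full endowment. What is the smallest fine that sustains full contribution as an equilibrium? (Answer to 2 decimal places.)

44.00 billion dollars

Given the others contribute fully, the best deviation is to contribute 0 (any partial contribution still incurs the fine and gives up units whose private return 0.20 is below 1).
Deviating from 55 to 0 saves 55 billion dollars but forfeits the deviator's share of the drop in the mitigation fund: 0.20 × 55 = 11.00.
So the deviation gain is 55 − 11.00 = 44.00, and the fine must be at least 44.00 billion dollars to wipe it out.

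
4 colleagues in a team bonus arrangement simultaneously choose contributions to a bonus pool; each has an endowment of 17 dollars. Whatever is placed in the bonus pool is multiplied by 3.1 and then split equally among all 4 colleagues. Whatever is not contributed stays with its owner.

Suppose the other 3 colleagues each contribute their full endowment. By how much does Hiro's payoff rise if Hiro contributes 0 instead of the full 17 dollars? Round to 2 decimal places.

3.83 dollars

Switching from a contribution of 17 to 0 lets Hiro keep an extra 17 dollars, but lowers the bonus pool by 17, which costs Hiro their own share of that drop: 3.1/4 × 17 = 13.17.
Net gain = 17 − 13.17 = 3.83. The private return per contributed unit (0.7750) is below 1, so free-riding is indeed the best response regardless of what the others do.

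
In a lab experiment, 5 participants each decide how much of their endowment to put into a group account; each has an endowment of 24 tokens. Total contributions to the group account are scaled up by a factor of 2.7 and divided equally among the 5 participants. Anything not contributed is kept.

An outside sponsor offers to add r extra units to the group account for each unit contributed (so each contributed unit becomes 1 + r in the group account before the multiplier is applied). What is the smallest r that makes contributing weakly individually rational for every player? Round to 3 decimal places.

With matching at rate r, one contributed unit becomes (1 + r) in the group account and returns 2.7 × (1 + r) / 5 to the contributor.
Setting this equal to 1: 1 + r = 5/2.7 = 1.8519.
So the minimum matching rate is r = 1.8519 − 1 = 0.852.

0.852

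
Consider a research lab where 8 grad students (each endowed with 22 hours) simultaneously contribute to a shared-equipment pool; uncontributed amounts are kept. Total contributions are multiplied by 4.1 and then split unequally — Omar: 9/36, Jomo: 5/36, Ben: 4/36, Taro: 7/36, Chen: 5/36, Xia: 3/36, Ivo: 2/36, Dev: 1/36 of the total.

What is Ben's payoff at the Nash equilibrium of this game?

For player j, contributing a unit is worthwhile iff 4.1 × (j's share) ≥ 1, i.e. iff j's share is at least 0.2439.
Omar alone (share 9/36) is above the threshold, contributing 22; the remaining 7 contribute 0. Total contributed: 22.
Ben keeps 22 and receives 4.1 × 22 × 4/36 = 10.02 from the shared-equipment pool, for a payoff of 32.02.

32.02 hours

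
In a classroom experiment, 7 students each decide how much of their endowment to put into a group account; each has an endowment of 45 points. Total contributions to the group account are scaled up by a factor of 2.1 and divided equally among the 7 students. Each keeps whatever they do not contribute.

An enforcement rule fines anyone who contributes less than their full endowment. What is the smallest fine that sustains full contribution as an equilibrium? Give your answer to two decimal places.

Given the others contribute fully, the best deviation is to contribute 0 (any partial contribution still incurs the fine and gives up units whose private return 0.3000 is below 1).
Deviating from 45 to 0 saves 45 points but forfeits the deviator's share of the drop in the group account: 2.1/7 × 45 = 13.50.
So the deviation gain is 45 − 13.50 = 31.50, and the fine must be at least 31.50 points to wipe it out.

31.50 points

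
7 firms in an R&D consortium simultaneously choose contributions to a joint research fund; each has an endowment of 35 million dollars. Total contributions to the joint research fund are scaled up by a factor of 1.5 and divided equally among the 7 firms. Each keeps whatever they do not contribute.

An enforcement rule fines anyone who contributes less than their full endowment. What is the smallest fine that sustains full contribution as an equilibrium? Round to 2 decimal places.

27.50 million dollars

Given the others contribute fully, the best deviation is to contribute 0 (any partial contribution still incurs the fine and gives up units whose private return 0.2143 is below 1).
Deviating from 35 to 0 saves 35 million dollars but forfeits the deviator's share of the drop in the joint research fund: 1.5/7 × 35 = 7.50.
So the deviation gain is 35 − 7.50 = 27.50, and the fine must be at least 27.50 million dollars to wipe it out.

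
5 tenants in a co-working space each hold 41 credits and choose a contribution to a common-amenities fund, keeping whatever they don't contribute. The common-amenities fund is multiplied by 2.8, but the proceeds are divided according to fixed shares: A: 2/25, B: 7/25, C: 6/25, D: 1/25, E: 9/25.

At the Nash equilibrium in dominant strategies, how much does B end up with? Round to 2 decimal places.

A player with share s gets back 2.8·s per unit contributed, so full contribution is dominant for anyone with s > 1/2.8 = 0.3571 and zero contribution is dominant for anyone below.
Only E (9/25) clears that bar, contributing 41; the remaining 4 contribute 0. Total contributed: 41.
B keeps 41 and receives 2.8 × 41 × 7/25 = 32.14 from the common-amenities fund, for a payoff of 73.14.

73.14 credits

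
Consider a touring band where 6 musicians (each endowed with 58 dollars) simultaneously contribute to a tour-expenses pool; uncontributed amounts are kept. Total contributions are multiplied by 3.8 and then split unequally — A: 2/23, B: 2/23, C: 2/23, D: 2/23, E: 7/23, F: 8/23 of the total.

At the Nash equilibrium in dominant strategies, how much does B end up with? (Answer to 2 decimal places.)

A player with share s gets back 3.8·s per unit contributed, so full contribution is dominant for anyone with s > 1/3.8 = 0.2632 and zero contribution is dominant for anyone below.
E and F are above the threshold, contributing 58 each; the remaining 4 contribute 0. Total contributed: 116.
B keeps 58 and receives 3.8 × 116 × 2/23 = 38.33 from the tour-expenses pool, for a payoff of 96.33.

96.33 dollars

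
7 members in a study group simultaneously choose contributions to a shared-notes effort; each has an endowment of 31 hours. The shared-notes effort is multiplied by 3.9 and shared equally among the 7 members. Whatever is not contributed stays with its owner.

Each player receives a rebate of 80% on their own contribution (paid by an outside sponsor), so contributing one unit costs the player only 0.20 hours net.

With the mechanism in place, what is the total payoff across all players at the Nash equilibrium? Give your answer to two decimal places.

1019.90 hours

Under the mechanism each unit contributed yields (3.9/7) / 0.20 = 2.7857 back to its contributor per unit of net cost, which exceeds 1, making full contribution the dominant choice for everyone.
At the Nash equilibrium everyone contributes 31. Group total payoff = 7 × (31 × 0.80 + 3.9 × 31) = 1019.90.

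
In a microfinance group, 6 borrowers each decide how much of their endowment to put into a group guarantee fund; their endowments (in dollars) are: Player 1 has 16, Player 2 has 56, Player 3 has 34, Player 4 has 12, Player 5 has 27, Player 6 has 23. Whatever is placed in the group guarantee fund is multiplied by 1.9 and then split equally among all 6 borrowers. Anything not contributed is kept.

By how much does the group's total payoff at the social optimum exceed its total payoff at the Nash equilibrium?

151.20 dollars

The private return per contributed unit is 1.9/6 = 0.3167 < 1 for every player regardless of endowment, so the Nash equilibrium is zero contribution and the group total is Σ E_j = 16 + 56 + 34 + 12 + 27 + 23 = 168.
Each contributed unit returns 1.900 to the group, so the social optimum is full contribution by everyone: group total = 1.900 × 168 = 319.20.
Efficiency loss = (1.900 − 1) × 168 = 151.20.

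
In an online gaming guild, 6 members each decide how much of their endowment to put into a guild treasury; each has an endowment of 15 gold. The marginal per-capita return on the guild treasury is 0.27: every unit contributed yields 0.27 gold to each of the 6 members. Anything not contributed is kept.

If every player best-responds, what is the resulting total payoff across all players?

90.00 gold

The private return per contributed unit is 0.27 < 1, so contributing 0 is dominant for every player. At the Nash equilibrium everyone keeps their 15, and the group total is 6 × 15 = 90.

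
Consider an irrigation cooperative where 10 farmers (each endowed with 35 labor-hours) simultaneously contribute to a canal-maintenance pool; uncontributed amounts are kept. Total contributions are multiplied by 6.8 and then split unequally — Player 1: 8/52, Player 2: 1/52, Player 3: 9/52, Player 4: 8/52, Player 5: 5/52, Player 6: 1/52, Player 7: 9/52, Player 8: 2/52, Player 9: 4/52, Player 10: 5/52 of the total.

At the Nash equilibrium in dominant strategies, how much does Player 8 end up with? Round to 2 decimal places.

71.62 labor-hours

A player with share s gets back 6.8·s per unit contributed, so full contribution is dominant for anyone with s > 1/6.8 = 0.1471 and zero contribution is dominant for anyone below.
The shares above 0.1471 belong to Player 1, Player 3, Player 4 and Player 7, contributing 35 each; the remaining 6 contribute 0. Total contributed: 140.
Player 8 keeps 35 and receives 6.8 × 140 × 2/52 = 36.62 from the canal-maintenance pool, for a payoff of 71.62.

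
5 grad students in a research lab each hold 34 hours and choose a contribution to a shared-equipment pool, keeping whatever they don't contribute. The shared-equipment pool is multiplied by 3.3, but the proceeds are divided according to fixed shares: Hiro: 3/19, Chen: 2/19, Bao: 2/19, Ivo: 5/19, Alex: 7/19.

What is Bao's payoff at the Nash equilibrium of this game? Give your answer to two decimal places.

45.81 hours

A player with share s gets back 3.3·s per unit contributed, so full contribution is dominant for anyone with s > 1/3.3 = 0.3030 and zero contribution is dominant for anyone below.
The only share above 0.3030 is Alex's 7/19, contributing 34; the remaining 4 contribute 0. Total contributed: 34.
Bao keeps 34 and receives 3.3 × 34 × 2/19 = 11.81 from the shared-equipment pool, for a payoff of 45.81.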